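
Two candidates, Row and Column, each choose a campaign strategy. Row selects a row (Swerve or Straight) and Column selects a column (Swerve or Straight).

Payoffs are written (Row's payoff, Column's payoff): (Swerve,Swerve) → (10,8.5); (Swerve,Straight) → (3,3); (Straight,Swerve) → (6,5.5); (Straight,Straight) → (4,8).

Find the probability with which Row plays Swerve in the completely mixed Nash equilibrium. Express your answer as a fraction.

Let r be the probability that Row plays Swerve. In a completely mixed equilibrium, Column must be indifferent between Swerve and Straight.
Column's expected payoff from Swerve is 8.5r + 5.5(1−r); from Straight it is 3r + 8(1−r).
Setting these equal: 3r + 5.5 = −5r + 8, so r = 5/16.

5/16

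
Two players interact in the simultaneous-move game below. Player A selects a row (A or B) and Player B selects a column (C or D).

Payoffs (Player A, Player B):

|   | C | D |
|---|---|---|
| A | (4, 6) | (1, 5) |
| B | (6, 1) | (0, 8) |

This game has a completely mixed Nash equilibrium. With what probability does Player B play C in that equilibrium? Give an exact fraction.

Let c be the probability that Player B plays C. In a completely mixed equilibrium, Player A must be indifferent between A and B.
Player A's expected payoff from A is 4c + (1−c); from B it is 6c.
Setting these equal: 3c + 1 = 6c, so c = 1/3.

1/3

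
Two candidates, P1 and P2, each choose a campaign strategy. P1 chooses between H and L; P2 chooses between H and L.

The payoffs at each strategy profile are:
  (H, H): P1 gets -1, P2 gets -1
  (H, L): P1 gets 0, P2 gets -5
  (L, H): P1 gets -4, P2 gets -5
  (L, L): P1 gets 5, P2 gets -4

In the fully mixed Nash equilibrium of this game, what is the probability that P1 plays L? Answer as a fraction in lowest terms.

4/5

Let r be the probability that P1 plays H. In a completely mixed equilibrium, P2 must be indifferent between H and L.
P2's expected payoff from H is −r − 5(1−r); from L it is −5r − 4(1−r).
Setting these equal: 4r − 5 = −r − 4, so r = 1/5.
Therefore P1 plays L with probability 1 − 1/5 = 4/5.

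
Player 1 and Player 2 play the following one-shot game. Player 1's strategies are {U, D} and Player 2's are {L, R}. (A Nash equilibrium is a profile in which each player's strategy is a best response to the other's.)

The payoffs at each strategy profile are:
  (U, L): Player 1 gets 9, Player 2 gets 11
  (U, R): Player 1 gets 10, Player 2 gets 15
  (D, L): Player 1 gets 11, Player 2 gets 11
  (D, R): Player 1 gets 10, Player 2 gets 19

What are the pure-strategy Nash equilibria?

(U, L): Player 1 prefers D (11 > 9); Player 2 prefers R (15 > 11) — not an equilibrium.
(U, R): Player 1 gets 10 ≥ 10 from D, and Player 2 gets 15 ≥ 11 from L — Nash equilibrium.
(D, L): Player 2 prefers R (19 > 11) — not an equilibrium.
(D, R): Player 1 gets 10 ≥ 10 from U, and Player 2 gets 19 ≥ 11 from L — Nash equilibrium.

(U, R) and (D, R)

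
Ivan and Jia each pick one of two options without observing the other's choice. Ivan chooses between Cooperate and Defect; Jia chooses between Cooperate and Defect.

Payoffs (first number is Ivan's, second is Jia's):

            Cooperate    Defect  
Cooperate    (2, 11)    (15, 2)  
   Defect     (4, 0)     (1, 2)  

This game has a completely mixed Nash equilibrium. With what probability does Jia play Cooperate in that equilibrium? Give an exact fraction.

Let c be the probability that Jia plays Cooperate. In a completely mixed equilibrium, Ivan must be indifferent between Cooperate and Defect.
Ivan's expected payoff from Cooperate is 2c + 15(1−c); from Defect it is 4c + (1−c).
Setting these equal: −13c + 15 = 3c + 1, so c = 7/8.

7/8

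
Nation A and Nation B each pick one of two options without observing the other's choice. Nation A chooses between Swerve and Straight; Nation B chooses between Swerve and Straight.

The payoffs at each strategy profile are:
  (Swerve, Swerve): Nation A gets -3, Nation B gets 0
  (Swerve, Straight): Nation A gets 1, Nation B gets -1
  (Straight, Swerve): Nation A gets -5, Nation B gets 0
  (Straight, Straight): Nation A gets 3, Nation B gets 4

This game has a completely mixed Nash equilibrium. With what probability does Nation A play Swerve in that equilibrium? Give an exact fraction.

4/5

Let r be the probability that Nation A plays Swerve. In a completely mixed equilibrium, Nation B must be indifferent between Swerve and Straight.
Nation B's expected payoff from Swerve is 0; from Straight it is −r + 4(1−r).
Setting these equal: 0 = −5r + 4, so r = 4/5.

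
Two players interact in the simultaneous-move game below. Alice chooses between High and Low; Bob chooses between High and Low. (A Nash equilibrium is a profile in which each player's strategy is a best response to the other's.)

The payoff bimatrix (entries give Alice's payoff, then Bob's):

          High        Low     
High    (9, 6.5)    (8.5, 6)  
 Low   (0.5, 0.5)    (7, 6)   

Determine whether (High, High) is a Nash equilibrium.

At (High, High), Alice earns 9; switching to Low would give 0.5, so Alice has no profitable deviation.
Bob earns 6.5; switching to Low would give 6, so Bob has no profitable deviation.
Neither player can gain by a unilateral deviation, so this profile is a Nash equilibrium.

Yes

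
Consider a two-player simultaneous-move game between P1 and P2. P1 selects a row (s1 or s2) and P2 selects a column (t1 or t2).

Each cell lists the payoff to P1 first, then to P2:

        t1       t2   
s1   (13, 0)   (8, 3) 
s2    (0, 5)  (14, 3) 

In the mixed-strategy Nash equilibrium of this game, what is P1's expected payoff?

182/19

First find q, the probability P2 plays t1, from P1's indifference between s1 and s2: 13q + 8(1−q) = 14(1−q), giving q = 6/19.
Since P1 is indifferent in equilibrium, P1's expected payoff equals the payoff from either row against (6/19, 13/19). Using s1: 13(6/19) + 8(13/19) = 182/19.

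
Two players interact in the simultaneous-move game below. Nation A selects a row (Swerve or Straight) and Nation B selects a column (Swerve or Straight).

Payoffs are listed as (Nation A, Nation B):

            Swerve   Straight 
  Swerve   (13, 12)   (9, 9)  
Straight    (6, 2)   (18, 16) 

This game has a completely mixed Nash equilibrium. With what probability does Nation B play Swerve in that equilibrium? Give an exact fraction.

Let q be the probability that Nation B plays Swerve. In a completely mixed equilibrium, Nation A must be indifferent between Swerve and Straight.
Nation A's expected payoff from Swerve is 13q + 9(1−q); from Straight it is 6q + 18(1−q).
Setting these equal: 4q + 9 = −12q + 18, so q = 9/16.

9/16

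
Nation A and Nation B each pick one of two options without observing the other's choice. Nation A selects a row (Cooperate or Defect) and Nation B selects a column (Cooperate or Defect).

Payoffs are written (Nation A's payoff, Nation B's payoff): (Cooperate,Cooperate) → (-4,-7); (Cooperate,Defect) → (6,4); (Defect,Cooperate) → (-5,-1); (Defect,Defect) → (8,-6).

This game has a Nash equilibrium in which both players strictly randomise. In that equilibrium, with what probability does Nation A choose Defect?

Let r be the probability that Nation A plays Cooperate. In a completely mixed equilibrium, Nation B must be indifferent between Cooperate and Defect.
Nation B's expected payoff from Cooperate is −7r − (1−r); from Defect it is 4r − 6(1−r).
Setting these equal: −6r − 1 = 10r − 6, so r = 5/16.
Therefore Nation A plays Defect with probability 1 − 5/16 = 11/16.

11/16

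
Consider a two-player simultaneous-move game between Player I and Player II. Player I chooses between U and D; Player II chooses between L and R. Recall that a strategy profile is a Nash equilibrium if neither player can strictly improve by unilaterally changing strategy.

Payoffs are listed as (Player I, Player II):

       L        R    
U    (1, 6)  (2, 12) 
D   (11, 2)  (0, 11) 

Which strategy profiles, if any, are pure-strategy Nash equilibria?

(U, L): Player I prefers D (11 > 1); Player II prefers R (12 > 6) — not an equilibrium.
(U, R): Player I gets 2 ≥ 0 from D, and Player II gets 12 ≥ 6 from L — Nash equilibrium.
(D, L): Player II prefers R (11 > 2) — not an equilibrium.
(D, R): Player I prefers U (2 > 0) — not an equilibrium.

(U, R)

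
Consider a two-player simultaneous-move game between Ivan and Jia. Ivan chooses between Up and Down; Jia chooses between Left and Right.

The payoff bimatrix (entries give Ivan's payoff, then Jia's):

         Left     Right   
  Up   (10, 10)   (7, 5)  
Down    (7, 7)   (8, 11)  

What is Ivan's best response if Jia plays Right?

Down

Against Right, Ivan earns 7 from Up and 8 from Down.
So Down is the best response.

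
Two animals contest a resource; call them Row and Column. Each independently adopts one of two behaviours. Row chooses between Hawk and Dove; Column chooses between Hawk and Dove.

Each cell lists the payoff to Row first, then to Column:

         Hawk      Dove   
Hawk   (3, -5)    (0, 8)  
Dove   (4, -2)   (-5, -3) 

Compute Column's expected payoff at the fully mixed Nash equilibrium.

-31/14

First find x, the probability Row plays Hawk, from Column's indifference between Hawk and Dove: −5x − 2(1−x) = 8x − 3(1−x), giving x = 1/14.
Since Column is indifferent in equilibrium, Column's expected payoff equals the payoff from either column against (1/14, 13/14). Using Hawk: −5(1/14) − 2(13/14) = -31/14.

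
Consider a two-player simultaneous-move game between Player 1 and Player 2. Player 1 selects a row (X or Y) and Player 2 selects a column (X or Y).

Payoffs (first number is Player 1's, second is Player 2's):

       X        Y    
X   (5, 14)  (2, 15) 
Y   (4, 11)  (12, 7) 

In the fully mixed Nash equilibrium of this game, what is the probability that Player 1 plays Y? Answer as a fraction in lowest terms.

1/5

Let x be the probability that Player 1 plays X. In a completely mixed equilibrium, Player 2 must be indifferent between X and Y.
Player 2's expected payoff from X is 14x + 11(1−x); from Y it is 15x + 7(1−x).
Setting these equal: 3x + 11 = 8x + 7, so x = 4/5.
Therefore Player 1 plays Y with probability 1 − 4/5 = 1/5.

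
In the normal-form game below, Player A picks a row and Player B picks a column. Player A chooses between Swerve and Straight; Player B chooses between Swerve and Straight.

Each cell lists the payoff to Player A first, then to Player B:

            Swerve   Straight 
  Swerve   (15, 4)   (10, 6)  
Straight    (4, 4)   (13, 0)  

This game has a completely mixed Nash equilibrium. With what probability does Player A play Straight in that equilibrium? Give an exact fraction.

Let p be the probability that Player A plays Swerve. In a completely mixed equilibrium, Player B must be indifferent between Swerve and Straight.
Player B's expected payoff from Swerve is 4p + 4(1−p); from Straight it is 6p.
Setting these equal: 4 = 6p, so p = 2/3.
Therefore Player A plays Straight with probability 1 − 2/3 = 1/3.

1/3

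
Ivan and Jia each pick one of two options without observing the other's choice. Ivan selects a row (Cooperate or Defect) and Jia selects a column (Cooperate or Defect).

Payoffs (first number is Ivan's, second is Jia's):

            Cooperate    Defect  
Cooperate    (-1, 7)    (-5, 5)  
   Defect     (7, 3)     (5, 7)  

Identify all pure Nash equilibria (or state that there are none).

(Cooperate, Cooperate): Ivan prefers Defect (7 > -1) — not an equilibrium.
(Cooperate, Defect): Ivan prefers Defect (5 > -5); Jia prefers Cooperate (7 > 5) — not an equilibrium.
(Defect, Cooperate): Jia prefers Defect (7 > 3) — not an equilibrium.
(Defect, Defect): Ivan gets 5 ≥ -5 from Cooperate, and Jia gets 7 ≥ 3 from Cooperate — Nash equilibrium.

(Defect, Defect)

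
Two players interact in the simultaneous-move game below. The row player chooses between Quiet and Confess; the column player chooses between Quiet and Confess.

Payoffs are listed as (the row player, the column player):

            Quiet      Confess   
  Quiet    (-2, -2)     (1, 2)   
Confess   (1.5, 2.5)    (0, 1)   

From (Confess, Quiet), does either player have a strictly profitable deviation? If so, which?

Neither

The row player at (Confess, Quiet) earns 1.5; deviating to Quiet yields -2 — not better.
The column player earns 2.5; deviating to Confess yields 1 — not better.
Neither player can strictly improve; the profile is a Nash equilibrium.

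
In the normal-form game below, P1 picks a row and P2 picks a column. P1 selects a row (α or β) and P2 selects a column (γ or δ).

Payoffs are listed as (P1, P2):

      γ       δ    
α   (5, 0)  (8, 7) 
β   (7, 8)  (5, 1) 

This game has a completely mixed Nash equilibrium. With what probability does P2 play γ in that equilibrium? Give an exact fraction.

3/5

Let q be the probability that P2 plays γ. In a completely mixed equilibrium, P1 must be indifferent between α and β.
P1's expected payoff from α is 5q + 8(1−q); from β it is 7q + 5(1−q).
Setting these equal: −3q + 8 = 2q + 5, so q = 3/5.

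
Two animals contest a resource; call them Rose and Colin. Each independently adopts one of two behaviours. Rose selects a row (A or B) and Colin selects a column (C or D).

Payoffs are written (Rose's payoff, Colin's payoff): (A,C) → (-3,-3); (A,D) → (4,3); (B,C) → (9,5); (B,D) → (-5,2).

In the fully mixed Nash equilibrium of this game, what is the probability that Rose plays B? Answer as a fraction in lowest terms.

2/3

Let x be the probability that Rose plays A. In a completely mixed equilibrium, Colin must be indifferent between C and D.
Colin's expected payoff from C is −3x + 5(1−x); from D it is 3x + 2(1−x).
Setting these equal: −8x + 5 = x + 2, so x = 1/3.
Therefore Rose plays B with probability 1 − 1/3 = 2/3.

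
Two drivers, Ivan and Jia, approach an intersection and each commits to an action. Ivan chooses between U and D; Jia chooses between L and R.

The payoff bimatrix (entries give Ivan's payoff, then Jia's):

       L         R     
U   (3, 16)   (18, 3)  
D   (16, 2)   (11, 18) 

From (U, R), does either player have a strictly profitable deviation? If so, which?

Jia

Ivan at (U, R) earns 18; deviating to D yields 11 — not better.
Jia earns 3; deviating to L yields 16 — a strict improvement.
Only Jia has a strictly profitable deviation.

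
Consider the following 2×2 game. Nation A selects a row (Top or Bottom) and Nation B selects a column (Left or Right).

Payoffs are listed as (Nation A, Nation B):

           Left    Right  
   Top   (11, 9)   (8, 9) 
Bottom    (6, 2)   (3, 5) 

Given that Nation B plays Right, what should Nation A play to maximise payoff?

Against Right, Nation A earns 8 from Top and 3 from Bottom.
So Top is the best response.

Top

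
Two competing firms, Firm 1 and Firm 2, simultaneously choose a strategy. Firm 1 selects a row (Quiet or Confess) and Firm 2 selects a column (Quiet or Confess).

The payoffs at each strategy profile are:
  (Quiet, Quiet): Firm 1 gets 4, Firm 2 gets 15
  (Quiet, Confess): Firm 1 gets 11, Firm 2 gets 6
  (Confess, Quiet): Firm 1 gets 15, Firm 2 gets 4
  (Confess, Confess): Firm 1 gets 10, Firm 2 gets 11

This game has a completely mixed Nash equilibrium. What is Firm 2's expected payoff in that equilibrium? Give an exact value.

First find x, the probability Firm 1 plays Quiet, from Firm 2's indifference between Quiet and Confess: 15x + 4(1−x) = 6x + 11(1−x), giving x = 7/16.
Since Firm 2 is indifferent in equilibrium, Firm 2's expected payoff equals the payoff from either column against (7/16, 9/16). Using Quiet: 15(7/16) + 4(9/16) = 141/16.

141/16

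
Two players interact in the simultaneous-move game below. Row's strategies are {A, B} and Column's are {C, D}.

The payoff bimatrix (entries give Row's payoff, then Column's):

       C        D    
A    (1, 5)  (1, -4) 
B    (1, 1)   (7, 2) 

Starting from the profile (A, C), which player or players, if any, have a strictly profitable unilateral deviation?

Row at (A, C) earns 1; deviating to B yields 1 — not better.
Column earns 5; deviating to D yields -4 — not better.
Neither player can strictly improve; the profile is a Nash equilibrium.

Neither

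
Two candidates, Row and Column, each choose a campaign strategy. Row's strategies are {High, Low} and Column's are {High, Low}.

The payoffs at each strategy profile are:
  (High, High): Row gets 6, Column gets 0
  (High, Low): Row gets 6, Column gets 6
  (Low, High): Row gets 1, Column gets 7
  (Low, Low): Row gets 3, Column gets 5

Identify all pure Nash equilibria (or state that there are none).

(High, High): Column prefers Low (6 > 0) — not an equilibrium.
(High, Low): Row gets 6 ≥ 3 from Low, and Column gets 6 ≥ 0 from High — Nash equilibrium.
(Low, High): Row prefers High (6 > 1) — not an equilibrium.
(Low, Low): Row prefers High (6 > 3); Column prefers High (7 > 5) — not an equilibrium.

(High, Low)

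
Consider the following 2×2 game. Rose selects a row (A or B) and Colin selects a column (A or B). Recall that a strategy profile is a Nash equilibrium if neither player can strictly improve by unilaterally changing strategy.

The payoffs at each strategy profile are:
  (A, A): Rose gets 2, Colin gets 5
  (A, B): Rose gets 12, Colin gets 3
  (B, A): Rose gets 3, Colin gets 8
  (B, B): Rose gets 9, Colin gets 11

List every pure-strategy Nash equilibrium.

none

(A, A): Rose prefers B (3 > 2) — not an equilibrium.
(A, B): Colin prefers A (5 > 3) — not an equilibrium.
(B, A): Colin prefers B (11 > 8) — not an equilibrium.
(B, B): Rose prefers A (12 > 9) — not an equilibrium.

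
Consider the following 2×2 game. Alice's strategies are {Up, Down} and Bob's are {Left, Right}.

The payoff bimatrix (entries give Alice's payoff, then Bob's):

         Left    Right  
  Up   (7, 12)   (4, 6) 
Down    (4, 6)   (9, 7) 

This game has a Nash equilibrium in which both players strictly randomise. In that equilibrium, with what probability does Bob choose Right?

3/8

Let q be the probability that Bob plays Left. In a completely mixed equilibrium, Alice must be indifferent between Up and Down.
Alice's expected payoff from Up is 7q + 4(1−q); from Down it is 4q + 9(1−q).
Setting these equal: 3q + 4 = −5q + 9, so q = 5/8.
Therefore Bob plays Right with probability 1 − 5/8 = 3/8.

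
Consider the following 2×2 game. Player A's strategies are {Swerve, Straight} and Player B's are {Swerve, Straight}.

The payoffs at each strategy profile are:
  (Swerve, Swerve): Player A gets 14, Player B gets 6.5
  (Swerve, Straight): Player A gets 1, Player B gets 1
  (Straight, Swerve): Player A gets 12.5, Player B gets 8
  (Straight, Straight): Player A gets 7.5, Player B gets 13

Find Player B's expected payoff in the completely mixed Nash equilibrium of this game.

51/7

First find x, the probability Player A plays Swerve, from Player B's indifference between Swerve and Straight: 6.5x + 8(1−x) = x + 13(1−x), giving x = 10/21.
Since Player B is indifferent in equilibrium, Player B's expected payoff equals the payoff from either column against (10/21, 11/21). Using Swerve: 6.5(10/21) + 8(11/21) = 51/7.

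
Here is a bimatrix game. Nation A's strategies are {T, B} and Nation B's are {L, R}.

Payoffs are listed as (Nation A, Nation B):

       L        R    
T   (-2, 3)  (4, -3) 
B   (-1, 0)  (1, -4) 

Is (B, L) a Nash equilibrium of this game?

Yes

At (B, L), Nation A earns -1; switching to T would give -2, so Nation A has no profitable deviation.
Nation B earns 0; switching to R would give -4, so Nation B has no profitable deviation.
Neither player can gain by a unilateral deviation, so this profile is a Nash equilibrium.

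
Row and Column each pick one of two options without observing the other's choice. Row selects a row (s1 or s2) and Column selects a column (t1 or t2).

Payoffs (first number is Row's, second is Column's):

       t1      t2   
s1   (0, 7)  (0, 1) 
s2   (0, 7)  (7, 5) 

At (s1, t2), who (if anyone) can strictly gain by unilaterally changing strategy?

Both

Row at (s1, t2) earns 0; deviating to s2 yields 7 — a strict improvement.
Column earns 1; deviating to t1 yields 7 — a strict improvement.
Both Row and Column have strictly profitable deviations.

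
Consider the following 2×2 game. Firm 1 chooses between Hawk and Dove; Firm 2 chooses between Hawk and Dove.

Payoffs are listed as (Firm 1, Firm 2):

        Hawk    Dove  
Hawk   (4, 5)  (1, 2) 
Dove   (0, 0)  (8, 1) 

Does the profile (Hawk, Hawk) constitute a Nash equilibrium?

Yes

At (Hawk, Hawk), Firm 1 earns 4; switching to Dove would give 0, so Firm 1 has no profitable deviation.
Firm 2 earns 5; switching to Dove would give 2, so Firm 2 has no profitable deviation.
Neither player can gain by a unilateral deviation, so this profile is a Nash equilibrium.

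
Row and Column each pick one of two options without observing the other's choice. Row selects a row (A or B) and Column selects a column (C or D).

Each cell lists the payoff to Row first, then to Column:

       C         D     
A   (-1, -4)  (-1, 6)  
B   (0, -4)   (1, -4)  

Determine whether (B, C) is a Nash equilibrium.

Yes

At (B, C), Row earns 0; switching to A would give -1, so Row has no profitable deviation.
Column earns -4; switching to D would give -4, so Column has no profitable deviation.
Neither player can gain by a unilateral deviation, so this profile is a Nash equilibrium.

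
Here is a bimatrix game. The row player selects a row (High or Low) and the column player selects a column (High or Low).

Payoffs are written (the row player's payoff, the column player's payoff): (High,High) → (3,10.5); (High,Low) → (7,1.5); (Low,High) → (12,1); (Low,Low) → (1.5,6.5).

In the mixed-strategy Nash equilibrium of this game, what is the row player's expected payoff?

159/29

First find y, the probability the column player plays High, from the row player's indifference between High and Low: 3y + 7(1−y) = 12y + 1.5(1−y), giving y = 11/29.
Since the row player is indifferent in equilibrium, the row player's expected payoff equals the payoff from either row against (11/29, 18/29). Using High: 3(11/29) + 7(18/29) = 159/29.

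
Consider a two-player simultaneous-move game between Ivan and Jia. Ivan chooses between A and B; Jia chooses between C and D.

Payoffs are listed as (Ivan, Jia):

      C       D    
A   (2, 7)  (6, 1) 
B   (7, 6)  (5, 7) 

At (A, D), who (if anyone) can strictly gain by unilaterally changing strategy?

Ivan at (A, D) earns 6; deviating to B yields 5 — not better.
Jia earns 1; deviating to C yields 7 — a strict improvement.
Only Jia has a strictly profitable deviation.

Jia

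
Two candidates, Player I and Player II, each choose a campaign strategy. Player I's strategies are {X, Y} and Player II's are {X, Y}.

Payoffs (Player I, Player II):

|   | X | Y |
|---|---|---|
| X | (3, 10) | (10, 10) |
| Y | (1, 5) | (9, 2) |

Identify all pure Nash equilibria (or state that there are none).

(X, X) and (X, Y)

(X, X): Player I gets 3 ≥ 1 from Y, and Player II gets 10 ≥ 10 from Y — Nash equilibrium.
(X, Y): Player I gets 10 ≥ 9 from Y, and Player II gets 10 ≥ 10 from X — Nash equilibrium.
(Y, X): Player I prefers X (3 > 1) — not an equilibrium.
(Y, Y): Player I prefers X (10 > 9); Player II prefers X (5 > 2) — not an equilibrium.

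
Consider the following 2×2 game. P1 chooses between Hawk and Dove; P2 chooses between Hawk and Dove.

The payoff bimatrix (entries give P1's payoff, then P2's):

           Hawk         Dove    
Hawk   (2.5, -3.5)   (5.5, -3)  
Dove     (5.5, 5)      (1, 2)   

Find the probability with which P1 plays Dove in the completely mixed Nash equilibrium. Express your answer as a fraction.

1/7

Let x be the probability that P1 plays Hawk. In a completely mixed equilibrium, P2 must be indifferent between Hawk and Dove.
P2's expected payoff from Hawk is −3.5x + 5(1−x); from Dove it is −3x + 2(1−x).
Setting these equal: −8.5x + 5 = −5x + 2, so x = 6/7.
Therefore P1 plays Dove with probability 1 − 6/7 = 1/7.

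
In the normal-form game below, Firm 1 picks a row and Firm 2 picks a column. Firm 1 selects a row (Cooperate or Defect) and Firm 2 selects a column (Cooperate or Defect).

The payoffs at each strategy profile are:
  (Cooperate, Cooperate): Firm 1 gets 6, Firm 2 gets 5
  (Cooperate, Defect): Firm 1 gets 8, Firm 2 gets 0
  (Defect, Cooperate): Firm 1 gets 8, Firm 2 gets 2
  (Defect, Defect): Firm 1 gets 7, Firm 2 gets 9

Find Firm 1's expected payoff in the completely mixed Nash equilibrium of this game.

First find y, the probability Firm 2 plays Cooperate, from Firm 1's indifference between Cooperate and Defect: 6y + 8(1−y) = 8y + 7(1−y), giving y = 1/3.
Since Firm 1 is indifferent in equilibrium, Firm 1's expected payoff equals the payoff from either row against (1/3, 2/3). Using Cooperate: 6(1/3) + 8(2/3) = 22/3.

22/3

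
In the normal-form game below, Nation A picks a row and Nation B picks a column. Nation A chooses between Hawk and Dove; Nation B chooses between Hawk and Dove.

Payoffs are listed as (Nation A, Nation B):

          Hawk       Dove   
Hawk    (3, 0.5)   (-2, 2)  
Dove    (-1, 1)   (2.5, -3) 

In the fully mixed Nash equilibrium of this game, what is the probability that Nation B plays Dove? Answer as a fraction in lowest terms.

8/17

Let y be the probability that Nation B plays Hawk. In a completely mixed equilibrium, Nation A must be indifferent between Hawk and Dove.
Nation A's expected payoff from Hawk is 3y − 2(1−y); from Dove it is −y + 2.5(1−y).
Setting these equal: 5y − 2 = −3.5y + 2.5, so y = 9/17.
Therefore Nation B plays Dove with probability 1 − 9/17 = 8/17.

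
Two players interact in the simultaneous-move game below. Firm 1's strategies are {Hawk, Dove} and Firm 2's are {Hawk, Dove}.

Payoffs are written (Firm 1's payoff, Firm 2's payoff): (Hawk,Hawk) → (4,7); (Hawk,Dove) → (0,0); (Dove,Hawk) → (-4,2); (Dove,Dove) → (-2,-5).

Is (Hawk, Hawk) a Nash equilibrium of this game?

At (Hawk, Hawk), Firm 1 earns 4; switching to Dove would give -4, so Firm 1 has no profitable deviation.
Firm 2 earns 7; switching to Dove would give 0, so Firm 2 has no profitable deviation.
Neither player can gain by a unilateral deviation, so this profile is a Nash equilibrium.

Yes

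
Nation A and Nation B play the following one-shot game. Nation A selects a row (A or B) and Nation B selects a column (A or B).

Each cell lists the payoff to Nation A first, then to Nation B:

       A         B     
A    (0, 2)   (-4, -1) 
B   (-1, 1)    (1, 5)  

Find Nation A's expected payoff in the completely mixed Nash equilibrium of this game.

First find q, the probability Nation B plays A, from Nation A's indifference between A and B: −4(1−q) = −q + (1−q), giving q = 5/6.
Since Nation A is indifferent in equilibrium, Nation A's expected payoff equals the payoff from either row against (5/6, 1/6). Using A: −4(1/6) = -2/3.

-2/3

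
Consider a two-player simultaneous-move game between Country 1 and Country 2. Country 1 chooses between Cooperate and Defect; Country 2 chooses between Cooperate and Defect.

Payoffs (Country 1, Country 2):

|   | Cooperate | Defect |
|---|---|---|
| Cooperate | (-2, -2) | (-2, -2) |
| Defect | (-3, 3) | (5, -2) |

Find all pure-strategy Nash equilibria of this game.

(Cooperate, Cooperate): Country 1 gets -2 ≥ -3 from Defect, and Country 2 gets -2 ≥ -2 from Defect — Nash equilibrium.
(Cooperate, Defect): Country 1 prefers Defect (5 > -2) — not an equilibrium.
(Defect, Cooperate): Country 1 prefers Cooperate (-2 > -3) — not an equilibrium.
(Defect, Defect): Country 2 prefers Cooperate (3 > -2) — not an equilibrium.

(Cooperate, Cooperate)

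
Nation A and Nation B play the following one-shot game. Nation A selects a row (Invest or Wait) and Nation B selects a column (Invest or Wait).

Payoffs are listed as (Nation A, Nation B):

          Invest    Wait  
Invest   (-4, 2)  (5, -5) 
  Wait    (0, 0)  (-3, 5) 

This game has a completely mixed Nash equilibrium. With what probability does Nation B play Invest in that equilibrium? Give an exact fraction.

2/3

Let y be the probability that Nation B plays Invest. In a completely mixed equilibrium, Nation A must be indifferent between Invest and Wait.
Nation A's expected payoff from Invest is −4y + 5(1−y); from Wait it is −3(1−y).
Setting these equal: −9y + 5 = 3y − 3, so y = 2/3.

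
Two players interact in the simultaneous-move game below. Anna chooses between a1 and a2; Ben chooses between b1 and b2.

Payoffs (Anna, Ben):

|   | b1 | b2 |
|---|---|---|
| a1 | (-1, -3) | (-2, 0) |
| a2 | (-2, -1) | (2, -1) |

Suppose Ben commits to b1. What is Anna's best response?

Against b1, Anna earns -1 from a1 and -2 from a2.
So a1 is the best response.

a1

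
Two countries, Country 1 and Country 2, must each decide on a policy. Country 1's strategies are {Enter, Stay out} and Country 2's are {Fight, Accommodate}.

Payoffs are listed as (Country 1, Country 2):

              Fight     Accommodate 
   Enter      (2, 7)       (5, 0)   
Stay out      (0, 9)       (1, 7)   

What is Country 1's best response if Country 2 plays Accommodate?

Against Accommodate, Country 1 earns 5 from Enter and 1 from Stay out.
So Enter is the best response.

Enter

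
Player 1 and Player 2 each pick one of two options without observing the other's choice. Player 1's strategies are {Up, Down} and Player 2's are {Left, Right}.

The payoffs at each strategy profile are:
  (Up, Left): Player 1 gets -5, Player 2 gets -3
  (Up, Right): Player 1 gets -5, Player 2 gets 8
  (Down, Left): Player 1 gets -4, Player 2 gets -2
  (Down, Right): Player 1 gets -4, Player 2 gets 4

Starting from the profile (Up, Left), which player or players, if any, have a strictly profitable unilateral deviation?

Both

Player 1 at (Up, Left) earns -5; deviating to Down yields -4 — a strict improvement.
Player 2 earns -3; deviating to Right yields 8 — a strict improvement.
Both Player 1 and Player 2 have strictly profitable deviations.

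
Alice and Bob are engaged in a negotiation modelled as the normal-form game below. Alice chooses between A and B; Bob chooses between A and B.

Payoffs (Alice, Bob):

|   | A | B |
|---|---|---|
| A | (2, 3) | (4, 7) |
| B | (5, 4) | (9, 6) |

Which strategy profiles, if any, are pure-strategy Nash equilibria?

(B, B)

(A, A): Alice prefers B (5 > 2); Bob prefers B (7 > 3) — not an equilibrium.
(A, B): Alice prefers B (9 > 4) — not an equilibrium.
(B, A): Bob prefers B (6 > 4) — not an equilibrium.
(B, B): Alice gets 9 ≥ 4 from A, and Bob gets 6 ≥ 4 from A — Nash equilibrium.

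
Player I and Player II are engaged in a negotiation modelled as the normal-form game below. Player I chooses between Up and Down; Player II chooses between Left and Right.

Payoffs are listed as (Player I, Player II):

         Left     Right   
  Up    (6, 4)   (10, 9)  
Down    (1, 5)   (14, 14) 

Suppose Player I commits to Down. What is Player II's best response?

Against Down, Player II earns 5 from Left and 14 from Right.
So Right is the best response.

Right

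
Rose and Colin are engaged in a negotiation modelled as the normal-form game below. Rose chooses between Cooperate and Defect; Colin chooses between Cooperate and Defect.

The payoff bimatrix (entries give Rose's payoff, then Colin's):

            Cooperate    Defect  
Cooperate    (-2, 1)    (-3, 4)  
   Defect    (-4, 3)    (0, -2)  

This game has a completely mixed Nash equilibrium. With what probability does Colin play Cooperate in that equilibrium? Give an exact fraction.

Let c be the probability that Colin plays Cooperate. In a completely mixed equilibrium, Rose must be indifferent between Cooperate and Defect.
Rose's expected payoff from Cooperate is −2c − 3(1−c); from Defect it is −4c.
Setting these equal: c − 3 = −4c, so c = 3/5.

3/5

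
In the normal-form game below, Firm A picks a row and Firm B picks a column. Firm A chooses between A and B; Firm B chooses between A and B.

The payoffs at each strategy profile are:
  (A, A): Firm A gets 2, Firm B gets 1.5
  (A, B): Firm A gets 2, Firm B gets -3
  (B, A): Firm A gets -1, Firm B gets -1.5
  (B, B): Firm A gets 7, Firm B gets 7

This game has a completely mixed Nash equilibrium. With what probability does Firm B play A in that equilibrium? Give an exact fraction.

Let y be the probability that Firm B plays A. In a completely mixed equilibrium, Firm A must be indifferent between A and B.
Firm A's expected payoff from A is 2y + 2(1−y); from B it is −y + 7(1−y).
Setting these equal: 2 = −8y + 7, so y = 5/8.

5/8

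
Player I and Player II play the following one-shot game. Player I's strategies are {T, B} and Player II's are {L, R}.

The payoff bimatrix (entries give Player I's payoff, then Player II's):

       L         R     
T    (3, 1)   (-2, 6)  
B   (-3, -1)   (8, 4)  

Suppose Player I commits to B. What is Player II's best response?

Against B, Player II earns -1 from L and 4 from R.
So R is the best response.

R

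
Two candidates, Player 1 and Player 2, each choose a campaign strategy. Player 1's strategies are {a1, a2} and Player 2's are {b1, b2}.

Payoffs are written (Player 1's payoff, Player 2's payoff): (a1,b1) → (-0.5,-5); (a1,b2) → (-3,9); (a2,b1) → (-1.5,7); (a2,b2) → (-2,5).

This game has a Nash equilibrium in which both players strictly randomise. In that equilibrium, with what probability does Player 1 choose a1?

1/8

Let r be the probability that Player 1 plays a1. In a completely mixed equilibrium, Player 2 must be indifferent between b1 and b2.
Player 2's expected payoff from b1 is −5r + 7(1−r); from b2 it is 9r + 5(1−r).
Setting these equal: −12r + 7 = 4r + 5, so r = 1/8.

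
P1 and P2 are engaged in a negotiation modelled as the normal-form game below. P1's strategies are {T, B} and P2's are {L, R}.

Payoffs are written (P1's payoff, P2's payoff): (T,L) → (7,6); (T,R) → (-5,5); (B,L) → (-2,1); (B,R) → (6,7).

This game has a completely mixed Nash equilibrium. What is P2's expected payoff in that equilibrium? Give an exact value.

First find x, the probability P1 plays T, from P2's indifference between L and R: 6x + (1−x) = 5x + 7(1−x), giving x = 6/7.
Since P2 is indifferent in equilibrium, P2's expected payoff equals the payoff from either column against (6/7, 1/7). Using L: 6(6/7) + (1/7) = 37/7.

37/7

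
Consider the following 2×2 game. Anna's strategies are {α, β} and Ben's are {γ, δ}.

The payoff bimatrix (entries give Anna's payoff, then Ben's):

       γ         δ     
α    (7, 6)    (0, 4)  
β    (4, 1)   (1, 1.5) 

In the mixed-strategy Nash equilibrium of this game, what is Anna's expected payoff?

7/4

First find q, the probability Ben plays γ, from Anna's indifference between α and β: 7q = 4q + (1−q), giving q = 1/4.
Since Anna is indifferent in equilibrium, Anna's expected payoff equals the payoff from either row against (1/4, 3/4). Using α: 7(1/4) = 7/4.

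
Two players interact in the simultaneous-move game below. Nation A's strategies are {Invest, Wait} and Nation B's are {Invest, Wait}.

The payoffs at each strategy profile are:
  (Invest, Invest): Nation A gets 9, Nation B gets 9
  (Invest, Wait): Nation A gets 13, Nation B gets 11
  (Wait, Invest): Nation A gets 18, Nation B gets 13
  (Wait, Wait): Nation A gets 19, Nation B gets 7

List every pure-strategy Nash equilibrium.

(Invest, Invest): Nation A prefers Wait (18 > 9); Nation B prefers Wait (11 > 9) — not an equilibrium.
(Invest, Wait): Nation A prefers Wait (19 > 13) — not an equilibrium.
(Wait, Invest): Nation A gets 18 ≥ 9 from Invest, and Nation B gets 13 ≥ 7 from Wait — Nash equilibrium.
(Wait, Wait): Nation B prefers Invest (13 > 7) — not an equilibrium.

(Wait, Invest)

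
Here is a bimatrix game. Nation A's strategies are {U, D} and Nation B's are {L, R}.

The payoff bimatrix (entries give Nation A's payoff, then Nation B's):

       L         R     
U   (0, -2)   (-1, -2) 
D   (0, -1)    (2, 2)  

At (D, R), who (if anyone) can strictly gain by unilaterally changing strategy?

Neither

Nation A at (D, R) earns 2; deviating to U yields -1 — not better.
Nation B earns 2; deviating to L yields -1 — not better.
Neither player can strictly improve; the profile is a Nash equilibrium.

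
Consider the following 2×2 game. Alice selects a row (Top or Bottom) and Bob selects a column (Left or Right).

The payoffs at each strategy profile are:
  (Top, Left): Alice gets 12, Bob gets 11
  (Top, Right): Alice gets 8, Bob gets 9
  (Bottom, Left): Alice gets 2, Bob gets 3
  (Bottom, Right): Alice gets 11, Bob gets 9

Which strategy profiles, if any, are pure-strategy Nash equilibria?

(Top, Left): Alice gets 12 ≥ 2 from Bottom, and Bob gets 11 ≥ 9 from Right — Nash equilibrium.
(Top, Right): Alice prefers Bottom (11 > 8); Bob prefers Left (11 > 9) — not an equilibrium.
(Bottom, Left): Alice prefers Top (12 > 2); Bob prefers Right (9 > 3) — not an equilibrium.
(Bottom, Right): Alice gets 11 ≥ 8 from Top, and Bob gets 9 ≥ 3 from Left — Nash equilibrium.

(Top, Left) and (Bottom, Right)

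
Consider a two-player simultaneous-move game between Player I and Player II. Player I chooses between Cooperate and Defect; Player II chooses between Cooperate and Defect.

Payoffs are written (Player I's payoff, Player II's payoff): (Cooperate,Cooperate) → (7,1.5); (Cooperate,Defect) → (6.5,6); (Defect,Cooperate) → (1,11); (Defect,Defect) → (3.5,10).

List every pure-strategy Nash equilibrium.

(Cooperate, Defect)

(Cooperate, Cooperate): Player II prefers Defect (6 > 1.5) — not an equilibrium.
(Cooperate, Defect): Player I gets 6.5 ≥ 3.5 from Defect, and Player II gets 6 ≥ 1.5 from Cooperate — Nash equilibrium.
(Defect, Cooperate): Player I prefers Cooperate (7 > 1) — not an equilibrium.
(Defect, Defect): Player I prefers Cooperate (6.5 > 3.5); Player II prefers Cooperate (11 > 10) — not an equilibrium.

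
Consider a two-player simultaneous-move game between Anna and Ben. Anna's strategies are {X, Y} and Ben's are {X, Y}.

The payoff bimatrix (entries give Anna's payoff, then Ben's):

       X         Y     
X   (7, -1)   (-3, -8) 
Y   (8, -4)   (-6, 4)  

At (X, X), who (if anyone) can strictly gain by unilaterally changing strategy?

Anna

Anna at (X, X) earns 7; deviating to Y yields 8 — a strict improvement.
Ben earns -1; deviating to Y yields -8 — not better.
Only Anna has a strictly profitable deviation.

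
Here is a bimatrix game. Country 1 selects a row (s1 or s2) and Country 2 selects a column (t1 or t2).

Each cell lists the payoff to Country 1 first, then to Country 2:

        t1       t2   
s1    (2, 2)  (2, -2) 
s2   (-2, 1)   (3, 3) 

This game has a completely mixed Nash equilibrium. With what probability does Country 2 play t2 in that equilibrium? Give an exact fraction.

4/5

Let q be the probability that Country 2 plays t1. In a completely mixed equilibrium, Country 1 must be indifferent between s1 and s2.
Country 1's expected payoff from s1 is 2q + 2(1−q); from s2 it is −2q + 3(1−q).
Setting these equal: 2 = −5q + 3, so q = 1/5.
Therefore Country 2 plays t2 with probability 1 − 1/5 = 4/5.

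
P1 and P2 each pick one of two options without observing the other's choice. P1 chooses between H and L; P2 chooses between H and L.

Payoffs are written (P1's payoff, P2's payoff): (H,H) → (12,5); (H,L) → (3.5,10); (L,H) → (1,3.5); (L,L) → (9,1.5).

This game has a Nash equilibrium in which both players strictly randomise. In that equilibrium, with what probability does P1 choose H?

2/7

Let p be the probability that P1 plays H. In a completely mixed equilibrium, P2 must be indifferent between H and L.
P2's expected payoff from H is 5p + 3.5(1−p); from L it is 10p + 1.5(1−p).
Setting these equal: 1.5p + 3.5 = 8.5p + 1.5, so p = 2/7.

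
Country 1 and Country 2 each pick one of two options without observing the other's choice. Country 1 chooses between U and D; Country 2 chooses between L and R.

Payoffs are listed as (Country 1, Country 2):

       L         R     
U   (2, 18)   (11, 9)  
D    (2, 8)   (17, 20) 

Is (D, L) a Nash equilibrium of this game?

No

At (D, L), Country 1 earns 2; switching to U would give 2, so Country 1 has no profitable deviation.
Country 2 earns 8; switching to R would give 20, so Country 2 would deviate.
Since at least one player can profitably deviate, this is not a Nash equilibrium.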